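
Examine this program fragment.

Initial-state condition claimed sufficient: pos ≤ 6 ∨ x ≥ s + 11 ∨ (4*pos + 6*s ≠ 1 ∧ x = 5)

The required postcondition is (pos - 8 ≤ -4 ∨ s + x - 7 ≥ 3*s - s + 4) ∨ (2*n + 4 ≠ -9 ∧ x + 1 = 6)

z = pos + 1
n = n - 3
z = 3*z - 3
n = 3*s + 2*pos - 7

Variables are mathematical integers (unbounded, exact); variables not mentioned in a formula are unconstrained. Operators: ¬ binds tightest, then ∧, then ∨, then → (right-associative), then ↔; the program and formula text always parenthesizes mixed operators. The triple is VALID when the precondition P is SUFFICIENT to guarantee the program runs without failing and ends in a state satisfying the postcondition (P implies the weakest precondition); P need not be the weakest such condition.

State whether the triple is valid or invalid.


Working backward. After the program, the postcondition (pos - 8 ≤ -4 ∨ s + x - 7 ≥ 3*s - s + 4) ∨ (2*n + 4 ≠ -9 ∧ x + 1 = 6) must hold; in canonical form it is pos ≤ 4 ∨ x ≥ s + 11 ∨ (2*n ≠ -13 ∧ x = 5).
Before n := 3*s + 2*pos - 7: pos ≤ 4 ∨ x ≥ s + 11 ∨ (4*pos + 6*s ≠ 1 ∧ x = 5)
Before z := 3*z - 3: pos ≤ 4 ∨ x ≥ s + 11 ∨ (4*pos + 6*s ≠ 1 ∧ x = 5)
Before n := n - 3: pos ≤ 4 ∨ x ≥ s + 11 ∨ (4*pos + 6*s ≠ 1 ∧ x = 5)
Before z := pos + 1: pos ≤ 4 ∨ x ≥ s + 11 ∨ (4*pos + 6*s ≠ 1 ∧ x = 5)
The weakest precondition is pos ≤ 4 ∨ x ≥ s + 11 ∨ (4*pos + 6*s ≠ 1 ∧ x = 5).
Check whether pos ≤ 6 ∨ x ≥ s + 11 ∨ (4*pos + 6*s ≠ 1 ∧ x = 5) implies it.
Countermodel: at the initial state pos = 5, s = 0, x = 6, the precondition holds but the weakest precondition fails.
Answer: invalid


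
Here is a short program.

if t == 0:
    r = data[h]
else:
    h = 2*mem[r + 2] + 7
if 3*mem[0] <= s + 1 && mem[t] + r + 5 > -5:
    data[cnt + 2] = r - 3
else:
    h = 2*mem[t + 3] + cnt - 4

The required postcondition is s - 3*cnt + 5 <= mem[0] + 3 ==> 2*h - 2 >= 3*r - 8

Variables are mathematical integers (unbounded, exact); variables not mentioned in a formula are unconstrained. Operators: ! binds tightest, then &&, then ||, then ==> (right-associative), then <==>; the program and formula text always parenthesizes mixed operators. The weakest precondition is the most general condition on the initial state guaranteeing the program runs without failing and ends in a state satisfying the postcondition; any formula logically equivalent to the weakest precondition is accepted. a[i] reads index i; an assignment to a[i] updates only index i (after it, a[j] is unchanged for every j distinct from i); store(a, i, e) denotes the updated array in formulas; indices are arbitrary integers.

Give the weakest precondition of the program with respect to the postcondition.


Working backward. After the program, the postcondition s - 3*cnt + 5 <= mem[0] + 3 ==> 2*h - 2 >= 3*r - 8 must hold; in canonical form it is s <= mem[0] + 3*cnt - 2 ==> 2*h >= 3*r - 6.
Then branch requires s <= mem[0] + 3*cnt - 2 ==> 2*h >= 3*r - 6; else branch requires s <= mem[0] + 3*cnt - 2 ==> 4*mem[t + 3] + 2*cnt >= 3*r + 2.
Before the if: ((3*mem[0] <= s + 1 && mem[t] + r > -10) ==> (s <= mem[0] + 3*cnt - 2 ==> 2*h >= 3*r - 6)) && ((!(3*mem[0] <= s + 1 && mem[t] + r > -10)) ==> (s <= mem[0] + 3*cnt - 2 ==> 4*mem[t + 3] + 2*cnt >= 3*r + 2))
Then branch requires ((3*mem[0] <= s + 1 && data[h] + mem[t] > -10) ==> (s <= mem[0] + 3*cnt - 2 ==> 2*h >= 3*data[h] - 6)) && ((!(3*mem[0] <= s + 1 && data[h] + mem[t] > -10)) ==> (s <= mem[0] + 3*cnt - 2 ==> 4*mem[t + 3] + 2*cnt >= 3*data[h] + 2)); else branch requires ((3*mem[0] <= s + 1 && mem[t] + r > -10) ==> (s <= mem[0] + 3*cnt - 2 ==> 4*mem[r + 2] >= 3*r - 20)) && ((!(3*mem[0] <= s + 1 && mem[t] + r > -10)) ==> (s <= mem[0] + 3*cnt - 2 ==> 4*mem[t + 3] + 2*cnt >= 3*r + 2)).
Before the if: (t == 0 ==> (((3*mem[0] <= s + 1 && data[h] + mem[t] > -10) ==> (s <= mem[0] + 3*cnt - 2 ==> 2*h >= 3*data[h] - 6)) && ((!(3*mem[0] <= s + 1 && data[h] + mem[t] > -10)) ==> (s <= mem[0] + 3*cnt - 2 ==> 4*mem[t + 3] + 2*cnt >= 3*data[h] + 2)))) && ((!(t == 0)) ==> (((3*mem[0] <= s + 1 && mem[t] + r > -10) ==> (s <= mem[0] + 3*cnt - 2 ==> 4*mem[r + 2] >= 3*r - 20)) && ((!(3*mem[0] <= s + 1 && mem[t] + r > -10)) ==> (s <= mem[0] + 3*cnt - 2 ==> 4*mem[t + 3] + 2*cnt >= 3*r + 2))))
Answer: WP = (t == 0 ==> (((3*mem[0] <= s + 1 && data[h] + mem[t] > -10) ==> (s <= mem[0] + 3*cnt - 2 ==> 2*h >= 3*data[h] - 6)) && ((!(3*mem[0] <= s + 1 && data[h] + mem[t] > -10)) ==> (s <= mem[0] + 3*cnt - 2 ==> 4*mem[t + 3] + 2*cnt >= 3*data[h] + 2)))) && ((!(t == 0)) ==> (((3*mem[0] <= s + 1 && mem[t] + r > -10) ==> (s <= mem[0] + 3*cnt - 2 ==> 4*mem[r + 2] >= 3*r - 20)) && ((!(3*mem[0] <= s + 1 && mem[t] + r > -10)) ==> (s <= mem[0] + 3*cnt - 2 ==> 4*mem[t + 3] + 2*cnt >= 3*r + 2))))


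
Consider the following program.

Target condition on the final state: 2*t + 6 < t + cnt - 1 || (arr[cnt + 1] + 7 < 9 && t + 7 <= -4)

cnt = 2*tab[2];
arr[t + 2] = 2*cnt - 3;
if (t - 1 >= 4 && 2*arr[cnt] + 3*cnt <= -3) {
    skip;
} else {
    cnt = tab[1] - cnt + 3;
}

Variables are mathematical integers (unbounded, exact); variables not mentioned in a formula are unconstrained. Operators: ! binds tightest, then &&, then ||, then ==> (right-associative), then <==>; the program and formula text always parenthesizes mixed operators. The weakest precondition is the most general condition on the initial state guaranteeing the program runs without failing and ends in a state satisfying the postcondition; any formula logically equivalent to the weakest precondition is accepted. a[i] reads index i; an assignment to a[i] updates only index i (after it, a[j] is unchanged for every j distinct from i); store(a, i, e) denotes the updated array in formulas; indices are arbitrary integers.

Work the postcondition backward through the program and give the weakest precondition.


Working backward. After the program, the postcondition 2*t + 6 < t + cnt - 1 || (arr[cnt + 1] + 7 < 9 && t + 7 <= -4) must hold; in canonical form it is t < cnt - 7 || (arr[cnt + 1] < 2 && t <= -11).
Then branch requires t < cnt - 7 || (arr[cnt + 1] < 2 && t <= -11); else branch requires cnt + t < tab[1] - 4 || (arr[tab[1] - cnt + 4] < 2 && t <= -11).
Before the if: ((t >= 5 && 2*arr[cnt] + 3*cnt <= -3) ==> (t < cnt - 7 || (arr[cnt + 1] < 2 && t <= -11))) && ((!(t >= 5 && 2*arr[cnt] + 3*cnt <= -3)) ==> (cnt + t < tab[1] - 4 || (arr[tab[1] - cnt + 4] < 2 && t <= -11)))
Before arr[t + 2] := 2*cnt - 3: ((t >= 5 && 2*store(arr, t + 2, 2*cnt - 3)[cnt] + 3*cnt <= -3) ==> (t < cnt - 7 || (store(arr, t + 2, 2*cnt - 3)[cnt + 1] < 2 && t <= -11))) && ((!(t >= 5 && 2*store(arr, t + 2, 2*cnt - 3)[cnt] + 3*cnt <= -3)) ==> (cnt + t < tab[1] - 4 || (store(arr, t + 2, 2*cnt - 3)[tab[1] - cnt + 4] < 2 && t <= -11)))
Before cnt := 2*tab[2]: ((t >= 5 && 6*tab[2] + 2*store(arr, t + 2, 4*tab[2] - 3)[2*tab[2]] <= -3) ==> (t < 2*tab[2] - 7 || (store(arr, t + 2, 4*tab[2] - 3)[2*tab[2] + 1] < 2 && t <= -11))) && ((!(t >= 5 && 6*tab[2] + 2*store(arr, t + 2, 4*tab[2] - 3)[2*tab[2]] <= -3)) ==> (2*tab[2] + t < tab[1] - 4 || (store(arr, t + 2, 4*tab[2] - 3)[tab[1] - 2*tab[2] + 4] < 2 && t <= -11)))
Answer: WP = ((t >= 5 && 6*tab[2] + 2*store(arr, t + 2, 4*tab[2] - 3)[2*tab[2]] <= -3) ==> (t < 2*tab[2] - 7 || (store(arr, t + 2, 4*tab[2] - 3)[2*tab[2] + 1] < 2 && t <= -11))) && ((!(t >= 5 && 6*tab[2] + 2*store(arr, t + 2, 4*tab[2] - 3)[2*tab[2]] <= -3)) ==> (2*tab[2] + t < tab[1] - 4 || (store(arr, t + 2, 4*tab[2] - 3)[tab[1] - 2*tab[2] + 4] < 2 && t <= -11)))


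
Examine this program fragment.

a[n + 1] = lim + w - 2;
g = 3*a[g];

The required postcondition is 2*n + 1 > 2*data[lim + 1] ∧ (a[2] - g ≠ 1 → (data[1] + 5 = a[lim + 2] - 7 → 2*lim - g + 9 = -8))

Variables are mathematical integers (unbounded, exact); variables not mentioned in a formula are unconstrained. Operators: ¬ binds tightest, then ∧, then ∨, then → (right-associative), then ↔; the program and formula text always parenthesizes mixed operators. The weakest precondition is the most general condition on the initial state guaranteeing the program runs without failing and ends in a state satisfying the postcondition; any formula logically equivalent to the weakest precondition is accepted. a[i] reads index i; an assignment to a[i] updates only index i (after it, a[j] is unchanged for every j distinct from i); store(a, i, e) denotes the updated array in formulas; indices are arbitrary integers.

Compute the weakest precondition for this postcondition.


Working backward. After the program, the postcondition 2*n + 1 > 2*data[lim + 1] ∧ (a[2] - g ≠ 1 → (data[1] + 5 = a[lim + 2] - 7 → 2*lim - g + 9 = -8)) must hold; in canonical form it is 2*n > 2*data[lim + 1] - 1 ∧ (a[2] ≠ g + 1 → (data[1] = a[lim + 2] - 12 → 2*lim = g - 17)).
Before g := 3*a[g]: 2*n > 2*data[lim + 1] - 1 ∧ (a[2] ≠ 3*a[g] + 1 → (data[1] = a[lim + 2] - 12 → 2*lim = 3*a[g] - 17))
Before a[n + 1] := lim + w - 2: 2*n > 2*data[lim + 1] - 1 ∧ (store(a, n + 1, lim + w - 2)[2] ≠ 3*store(a, n + 1, lim + w - 2)[g] + 1 → (data[1] = store(a, n + 1, lim + w - 2)[lim + 2] - 12 → 2*lim = 3*store(a, n + 1, lim + w - 2)[g] - 17))
Answer: WP = 2*n > 2*data[lim + 1] - 1 ∧ (store(a, n + 1, lim + w - 2)[2] ≠ 3*store(a, n + 1, lim + w - 2)[g] + 1 → (data[1] = store(a, n + 1, lim + w - 2)[lim + 2] - 12 → 2*lim = 3*store(a, n + 1, lim + w - 2)[g] - 17))


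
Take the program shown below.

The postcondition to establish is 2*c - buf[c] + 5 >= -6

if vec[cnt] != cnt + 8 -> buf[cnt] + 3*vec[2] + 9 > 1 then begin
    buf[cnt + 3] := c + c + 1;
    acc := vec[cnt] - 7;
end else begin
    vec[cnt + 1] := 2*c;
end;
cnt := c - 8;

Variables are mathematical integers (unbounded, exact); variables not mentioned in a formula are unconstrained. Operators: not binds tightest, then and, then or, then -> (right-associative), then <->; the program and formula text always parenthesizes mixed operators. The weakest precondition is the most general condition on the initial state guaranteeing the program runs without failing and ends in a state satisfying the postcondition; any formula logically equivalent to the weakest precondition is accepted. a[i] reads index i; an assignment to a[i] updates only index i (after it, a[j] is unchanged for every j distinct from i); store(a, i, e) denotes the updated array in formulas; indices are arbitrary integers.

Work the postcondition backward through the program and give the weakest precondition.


Working backward. After the program, the postcondition 2*c - buf[c] + 5 >= -6 must hold; in canonical form it is 2*c >= buf[c] - 11.
Before cnt := c - 8: 2*c >= buf[c] - 11
Then branch requires 2*c >= store(buf, cnt + 3, 2*c + 1)[c] - 11; else branch requires 2*c >= buf[c] - 11.
Before the if: ((vec[cnt] != cnt + 8 -> buf[cnt] + 3*vec[2] > -8) -> 2*c >= store(buf, cnt + 3, 2*c + 1)[c] - 11) and ((not (vec[cnt] != cnt + 8 -> buf[cnt] + 3*vec[2] > -8)) -> 2*c >= buf[c] - 11)
Answer: WP = ((vec[cnt] != cnt + 8 -> buf[cnt] + 3*vec[2] > -8) -> 2*c >= store(buf, cnt + 3, 2*c + 1)[c] - 11) and ((not (vec[cnt] != cnt + 8 -> buf[cnt] + 3*vec[2] > -8)) -> 2*c >= buf[c] - 11)


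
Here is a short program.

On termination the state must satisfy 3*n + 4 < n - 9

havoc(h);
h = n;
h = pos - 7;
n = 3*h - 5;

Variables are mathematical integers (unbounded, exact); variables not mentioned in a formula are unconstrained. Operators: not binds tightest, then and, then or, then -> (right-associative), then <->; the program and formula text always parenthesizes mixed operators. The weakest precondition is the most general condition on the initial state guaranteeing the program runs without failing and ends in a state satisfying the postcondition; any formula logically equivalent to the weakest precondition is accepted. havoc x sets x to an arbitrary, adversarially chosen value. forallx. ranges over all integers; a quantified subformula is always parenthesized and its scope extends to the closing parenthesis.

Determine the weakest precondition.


Working backward. After the program, the postcondition 3*n + 4 < n - 9 must hold; in canonical form it is 2*n < -13.
Before n := 3*h - 5: 6*h < -3
Before h := pos - 7: 6*pos < 39
Before h := n: 6*pos < 39
Before havoc h: 6*pos < 39
Answer: WP = 6*pos < 39


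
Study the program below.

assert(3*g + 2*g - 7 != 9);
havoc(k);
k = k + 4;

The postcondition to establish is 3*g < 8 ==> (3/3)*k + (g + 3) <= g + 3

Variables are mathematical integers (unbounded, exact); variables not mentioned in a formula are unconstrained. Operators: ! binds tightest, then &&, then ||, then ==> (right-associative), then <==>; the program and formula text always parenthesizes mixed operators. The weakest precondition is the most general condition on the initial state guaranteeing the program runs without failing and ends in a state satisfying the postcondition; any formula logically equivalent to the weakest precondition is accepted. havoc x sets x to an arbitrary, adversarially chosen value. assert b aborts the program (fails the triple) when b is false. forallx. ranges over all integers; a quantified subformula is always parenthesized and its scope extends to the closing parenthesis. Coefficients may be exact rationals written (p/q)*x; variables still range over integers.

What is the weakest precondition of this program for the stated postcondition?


Working backward. After the program, the postcondition 3*g < 8 ==> (3/3)*k + (g + 3) <= g + 3 must hold; in canonical form it is 3*g < 8 ==> k <= 0.
Before k := k + 4: 3*g < 8 ==> k <= -4
Before havoc k: forall k_1. (3*g < 8 ==> k_1 <= -4)
Before assert 3*g + 2*g - 7 != 9: 5*g != 16 && (forall k_1. (3*g < 8 ==> k_1 <= -4))
Answer: WP = 5*g != 16 && (forall k_1. (3*g < 8 ==> k_1 <= -4))


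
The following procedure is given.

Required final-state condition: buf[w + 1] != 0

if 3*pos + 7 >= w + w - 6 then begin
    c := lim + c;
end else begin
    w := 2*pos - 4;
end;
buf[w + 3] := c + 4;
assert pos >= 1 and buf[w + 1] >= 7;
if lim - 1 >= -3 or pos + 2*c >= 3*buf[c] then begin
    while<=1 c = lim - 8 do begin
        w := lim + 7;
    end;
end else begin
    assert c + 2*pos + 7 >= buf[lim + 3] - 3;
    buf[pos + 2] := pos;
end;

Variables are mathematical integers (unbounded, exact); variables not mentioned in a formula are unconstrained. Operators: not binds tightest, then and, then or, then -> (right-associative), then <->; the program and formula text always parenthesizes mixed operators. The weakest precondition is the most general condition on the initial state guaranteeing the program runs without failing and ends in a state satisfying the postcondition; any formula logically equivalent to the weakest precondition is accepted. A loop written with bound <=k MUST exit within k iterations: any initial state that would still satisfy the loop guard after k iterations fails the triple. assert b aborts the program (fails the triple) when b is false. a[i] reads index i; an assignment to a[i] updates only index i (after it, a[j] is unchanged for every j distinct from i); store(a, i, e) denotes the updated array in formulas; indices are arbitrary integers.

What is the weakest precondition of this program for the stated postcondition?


Working backward. After the program, buf[w + 1] != 0 must hold.
Then branch requires (c = lim - 8 -> ((not (c = lim - 8)) and buf[lim + 8] != 0)) and ((not (c = lim - 8)) -> buf[w + 1] != 0); else branch requires c + 2*pos >= buf[lim + 3] - 10 and store(buf, pos + 2, pos)[w + 1] != 0.
Before the if: ((lim >= -2 or 2*c + pos >= 3*buf[c]) -> ((c = lim - 8 -> ((not (c = lim - 8)) and buf[lim + 8] != 0)) and ((not (c = lim - 8)) -> buf[w + 1] != 0))) and ((not (lim >= -2 or 2*c + pos >= 3*buf[c])) -> (c + 2*pos >= buf[lim + 3] - 10 and store(buf, pos + 2, pos)[w + 1] != 0))
Before assert pos >= 1 and buf[w + 1] >= 7: pos >= 1 and buf[w + 1] >= 7 and ((lim >= -2 or 2*c + pos >= 3*buf[c]) -> ((c = lim - 8 -> ((not (c = lim - 8)) and buf[lim + 8] != 0)) and ((not (c = lim - 8)) -> buf[w + 1] != 0))) and ((not (lim >= -2 or 2*c + pos >= 3*buf[c])) -> (c + 2*pos >= buf[lim + 3] - 10 and store(buf, pos + 2, pos)[w + 1] != 0))
Before buf[w + 3] := c + 4: pos >= 1 and store(buf, w + 3, c + 4)[w + 1] >= 7 and ((lim >= -2 or 2*c + pos >= 3*store(buf, w + 3, c + 4)[c]) -> ((c = lim - 8 -> ((not (c = lim - 8)) and store(buf, w + 3, c + 4)[lim + 8] != 0)) and ((not (c = lim - 8)) -> store(buf, w + 3, c + 4)[w + 1] != 0))) and ((not (lim >= -2 or 2*c + pos >= 3*store(buf, w + 3, c + 4)[c])) -> (c + 2*pos >= store(buf, w + 3, c + 4)[lim + 3] - 10 and store(store(buf, w + 3, c + 4), pos + 2, pos)[w + 1] != 0))
Then branch requires pos >= 1 and store(buf, w + 3, c + lim + 4)[w + 1] >= 7 and ((lim >= -2 or 2*c + 2*lim + pos >= 3*store(buf, w + 3, c + lim + 4)[c + lim]) -> ((c = -8 -> ((not (c = -8)) and store(buf, w + 3, c + lim + 4)[lim + 8] != 0)) and ((not (c = -8)) -> store(buf, w + 3, c + lim + 4)[w + 1] != 0))) and ((not (lim >= -2 or 2*c + 2*lim + pos >= 3*store(buf, w + 3, c + lim + 4)[c + lim])) -> (c + lim + 2*pos >= store(buf, w + 3, c + lim + 4)[lim + 3] - 10 and store(store(buf, w + 3, c + lim + 4), pos + 2, pos)[w + 1] != 0)); else branch requires pos >= 1 and store(buf, 2*pos - 1, c + 4)[2*pos - 3] >= 7 and ((lim >= -2 or 2*c + pos >= 3*store(buf, 2*pos - 1, c + 4)[c]) -> ((c = lim - 8 -> ((not (c = lim - 8)) and store(buf, 2*pos - 1, c + 4)[lim + 8] != 0)) and ((not (c = lim - 8)) -> store(buf, 2*pos - 1, c + 4)[2*pos - 3] != 0))) and ((not (lim >= -2 or 2*c + pos >= 3*store(buf, 2*pos - 1, c + 4)[c])) -> (c + 2*pos >= store(buf, 2*pos - 1, c + 4)[lim + 3] - 10 and store(store(buf, 2*pos - 1, c + 4), pos + 2, pos)[2*pos - 3] != 0)).
Before the if: (3*pos >= 2*w - 13 -> (pos >= 1 and store(buf, w + 3, c + lim + 4)[w + 1] >= 7 and ((lim >= -2 or 2*c + 2*lim + pos >= 3*store(buf, w + 3, c + lim + 4)[c + lim]) -> ((c = -8 -> ((not (c = -8)) and store(buf, w + 3, c + lim + 4)[lim + 8] != 0)) and ((not (c = -8)) -> store(buf, w + 3, c + lim + 4)[w + 1] != 0))) and ((not (lim >= -2 or 2*c + 2*lim + pos >= 3*store(buf, w + 3, c + lim + 4)[c + lim])) -> (c + lim + 2*pos >= store(buf, w + 3, c + lim + 4)[lim + 3] - 10 and store(store(buf, w + 3, c + lim + 4), pos + 2, pos)[w + 1] != 0)))) and ((not (3*pos >= 2*w - 13)) -> (pos >= 1 and store(buf, 2*pos - 1, c + 4)[2*pos - 3] >= 7 and ((lim >= -2 or 2*c + pos >= 3*store(buf, 2*pos - 1, c + 4)[c]) -> ((c = lim - 8 -> ((not (c = lim - 8)) and store(buf, 2*pos - 1, c + 4)[lim + 8] != 0)) and ((not (c = lim - 8)) -> store(buf, 2*pos - 1, c + 4)[2*pos - 3] != 0))) and ((not (lim >= -2 or 2*c + pos >= 3*store(buf, 2*pos - 1, c + 4)[c])) -> (c + 2*pos >= store(buf, 2*pos - 1, c + 4)[lim + 3] - 10 and store(store(buf, 2*pos - 1, c + 4), pos + 2, pos)[2*pos - 3] != 0))))
Answer: WP = (3*pos >= 2*w - 13 -> (pos >= 1 and store(buf, w + 3, c + lim + 4)[w + 1] >= 7 and ((lim >= -2 or 2*c + 2*lim + pos >= 3*store(buf, w + 3, c + lim + 4)[c + lim]) -> ((c = -8 -> ((not (c = -8)) and store(buf, w + 3, c + lim + 4)[lim + 8] != 0)) and ((not (c = -8)) -> store(buf, w + 3, c + lim + 4)[w + 1] != 0))) and ((not (lim >= -2 or 2*c + 2*lim + pos >= 3*store(buf, w + 3, c + lim + 4)[c + lim])) -> (c + lim + 2*pos >= store(buf, w + 3, c + lim + 4)[lim + 3] - 10 and store(store(buf, w + 3, c + lim + 4), pos + 2, pos)[w + 1] != 0)))) and ((not (3*pos >= 2*w - 13)) -> (pos >= 1 and store(buf, 2*pos - 1, c + 4)[2*pos - 3] >= 7 and ((lim >= -2 or 2*c + pos >= 3*store(buf, 2*pos - 1, c + 4)[c]) -> ((c = lim - 8 -> ((not (c = lim - 8)) and store(buf, 2*pos - 1, c + 4)[lim + 8] != 0)) and ((not (c = lim - 8)) -> store(buf, 2*pos - 1, c + 4)[2*pos - 3] != 0))) and ((not (lim >= -2 or 2*c + pos >= 3*store(buf, 2*pos - 1, c + 4)[c])) -> (c + 2*pos >= store(buf, 2*pos - 1, c + 4)[lim + 3] - 10 and store(store(buf, 2*pos - 1, c + 4), pos + 2, pos)[2*pos - 3] != 0))))


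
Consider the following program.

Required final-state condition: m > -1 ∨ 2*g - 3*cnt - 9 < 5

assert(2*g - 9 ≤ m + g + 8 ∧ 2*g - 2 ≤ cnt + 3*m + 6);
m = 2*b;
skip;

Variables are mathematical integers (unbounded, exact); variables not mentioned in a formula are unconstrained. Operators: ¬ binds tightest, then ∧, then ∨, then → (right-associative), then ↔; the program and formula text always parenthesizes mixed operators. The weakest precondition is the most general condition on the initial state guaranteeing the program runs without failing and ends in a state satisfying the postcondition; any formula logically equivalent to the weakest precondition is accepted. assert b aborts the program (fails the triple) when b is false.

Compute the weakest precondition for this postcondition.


Working backward. After the program, the postcondition m > -1 ∨ 2*g - 3*cnt - 9 < 5 must hold; in canonical form it is m > -1 ∨ 2*g < 3*cnt + 14.
Before skip: m > -1 ∨ 2*g < 3*cnt + 14
Before m := 2*b: 2*b > -1 ∨ 2*g < 3*cnt + 14
Before assert 2*g - 9 ≤ m + g + 8 ∧ 2*g - 2 ≤ cnt + 3*m + 6: g ≤ m + 17 ∧ 2*g ≤ cnt + 3*m + 8 ∧ (2*b > -1 ∨ 2*g < 3*cnt + 14)
Answer: WP = g ≤ m + 17 ∧ 2*g ≤ cnt + 3*m + 8 ∧ (2*b > -1 ∨ 2*g < 3*cnt + 14)


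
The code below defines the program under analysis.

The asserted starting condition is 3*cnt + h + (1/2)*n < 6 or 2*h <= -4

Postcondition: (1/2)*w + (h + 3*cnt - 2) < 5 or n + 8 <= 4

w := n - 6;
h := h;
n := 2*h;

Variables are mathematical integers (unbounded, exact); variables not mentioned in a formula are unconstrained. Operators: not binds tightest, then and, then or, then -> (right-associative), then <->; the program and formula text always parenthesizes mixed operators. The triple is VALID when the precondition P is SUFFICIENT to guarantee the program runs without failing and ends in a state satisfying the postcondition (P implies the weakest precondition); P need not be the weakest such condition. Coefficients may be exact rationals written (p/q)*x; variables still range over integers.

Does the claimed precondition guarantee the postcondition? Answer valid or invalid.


Working backward. After the program, the postcondition (1/2)*w + (h + 3*cnt - 2) < 5 or n + 8 <= 4 must hold; in canonical form it is 3*cnt + h + (1/2)*w < 7 or n <= -4.
Before n := 2*h: 3*cnt + h + (1/2)*w < 7 or 2*h <= -4
Before h := h: 3*cnt + h + (1/2)*w < 7 or 2*h <= -4
Before w := n - 6: 3*cnt + h + (1/2)*n < 10 or 2*h <= -4
The weakest precondition is 3*cnt + h + (1/2)*n < 10 or 2*h <= -4.
Check whether 3*cnt + h + (1/2)*n < 6 or 2*h <= -4 implies it.
Every state satisfying the precondition satisfies the weakest precondition: the implication holds.
Answer: valid


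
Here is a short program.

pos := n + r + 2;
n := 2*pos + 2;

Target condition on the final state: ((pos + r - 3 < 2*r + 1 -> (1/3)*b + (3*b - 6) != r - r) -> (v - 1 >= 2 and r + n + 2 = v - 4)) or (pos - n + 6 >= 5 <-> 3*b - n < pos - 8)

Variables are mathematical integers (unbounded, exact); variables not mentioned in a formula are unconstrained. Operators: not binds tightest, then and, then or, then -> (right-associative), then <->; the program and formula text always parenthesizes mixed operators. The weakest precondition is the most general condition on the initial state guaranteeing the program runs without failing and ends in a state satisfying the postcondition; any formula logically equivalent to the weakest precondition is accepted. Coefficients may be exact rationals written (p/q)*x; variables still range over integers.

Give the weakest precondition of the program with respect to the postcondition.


Working backward. After the program, the postcondition ((pos + r - 3 < 2*r + 1 -> (1/3)*b + (3*b - 6) != r - r) -> (v - 1 >= 2 and r + n + 2 = v - 4)) or (pos - n + 6 >= 5 <-> 3*b - n < pos - 8) must hold; in canonical form it is ((pos < r + 4 -> (10/3)*b != 6) -> (v >= 3 and n + r = v - 6)) or (pos >= n - 1 <-> 3*b < n + pos - 8).
Before n := 2*pos + 2: ((pos < r + 4 -> (10/3)*b != 6) -> (v >= 3 and 2*pos + r = v - 8)) or (pos <= -1 <-> 3*b < 3*pos - 6)
Before pos := n + r + 2: ((n < 2 -> (10/3)*b != 6) -> (v >= 3 and 2*n + 3*r = v - 12)) or (n + r <= -3 <-> 3*b < 3*n + 3*r)
Answer: WP = ((n < 2 -> (10/3)*b != 6) -> (v >= 3 and 2*n + 3*r = v - 12)) or (n + r <= -3 <-> 3*b < 3*n + 3*r)


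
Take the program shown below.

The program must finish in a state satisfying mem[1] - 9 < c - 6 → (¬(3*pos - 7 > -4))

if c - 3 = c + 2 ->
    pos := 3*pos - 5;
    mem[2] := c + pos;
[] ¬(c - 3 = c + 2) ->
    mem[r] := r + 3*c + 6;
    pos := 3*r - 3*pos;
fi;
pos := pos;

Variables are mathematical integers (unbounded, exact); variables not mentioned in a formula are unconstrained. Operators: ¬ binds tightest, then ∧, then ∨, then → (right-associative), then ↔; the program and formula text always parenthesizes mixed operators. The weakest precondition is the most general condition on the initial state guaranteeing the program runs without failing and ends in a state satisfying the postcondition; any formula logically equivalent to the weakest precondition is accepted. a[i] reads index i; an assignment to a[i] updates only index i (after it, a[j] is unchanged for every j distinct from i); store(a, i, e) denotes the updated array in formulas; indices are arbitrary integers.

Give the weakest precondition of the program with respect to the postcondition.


Working backward. After the program, the postcondition mem[1] - 9 < c - 6 → (¬(3*pos - 7 > -4)) must hold; in canonical form it is mem[1] < c + 3 → (¬(3*pos > 3)).
Before pos := pos: mem[1] < c + 3 → (¬(3*pos > 3))
Then branch requires mem[1] < c + 3 → (¬(9*pos > 18)); else branch requires store(mem, r, 3*c + r + 6)[1] < c + 3 → (¬(9*r > 9*pos + 3)).
Before the if: store(mem, r, 3*c + r + 6)[1] < c + 3 → (¬(9*r > 9*pos + 3))
Answer: WP = store(mem, r, 3*c + r + 6)[1] < c + 3 → (¬(9*r > 9*pos + 3))


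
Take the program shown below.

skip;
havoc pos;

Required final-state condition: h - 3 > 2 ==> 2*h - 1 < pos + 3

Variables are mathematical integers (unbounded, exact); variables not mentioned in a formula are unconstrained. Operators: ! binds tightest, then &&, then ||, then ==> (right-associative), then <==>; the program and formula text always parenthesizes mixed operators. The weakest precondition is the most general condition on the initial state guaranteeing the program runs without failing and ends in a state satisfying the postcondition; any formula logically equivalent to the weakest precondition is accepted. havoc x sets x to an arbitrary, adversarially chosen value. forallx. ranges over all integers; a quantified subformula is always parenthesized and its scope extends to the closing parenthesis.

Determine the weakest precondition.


Working backward. After the program, the postcondition h - 3 > 2 ==> 2*h - 1 < pos + 3 must hold; in canonical form it is h > 5 ==> 2*h < pos + 4.
Before havoc pos: forall pos_1. (h > 5 ==> 2*h < pos_1 + 4)
Before skip: forall pos_1. (h > 5 ==> 2*h < pos_1 + 4)
Answer: WP = forall pos_1. (h > 5 ==> 2*h < pos_1 + 4)


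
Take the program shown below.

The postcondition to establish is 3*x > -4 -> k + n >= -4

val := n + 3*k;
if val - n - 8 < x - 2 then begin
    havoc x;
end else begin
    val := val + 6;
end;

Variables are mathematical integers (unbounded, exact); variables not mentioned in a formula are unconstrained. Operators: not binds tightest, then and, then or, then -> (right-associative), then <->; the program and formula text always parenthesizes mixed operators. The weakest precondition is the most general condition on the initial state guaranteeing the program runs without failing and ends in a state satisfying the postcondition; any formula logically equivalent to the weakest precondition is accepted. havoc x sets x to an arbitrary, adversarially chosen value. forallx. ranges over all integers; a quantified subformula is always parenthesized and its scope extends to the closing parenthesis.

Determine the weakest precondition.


Working backward. After the program, 3*x > -4 -> k + n >= -4 must hold.
Then branch requires forall x_1. (3*x_1 > -4 -> k + n >= -4); else branch requires 3*x > -4 -> k + n >= -4.
Before the if: (val < n + x + 6 -> (forall x_1. (3*x_1 > -4 -> k + n >= -4))) and ((not (val < n + x + 6)) -> (3*x > -4 -> k + n >= -4))
Before val := n + 3*k: (3*k < x + 6 -> (forall x_1. (3*x_1 > -4 -> k + n >= -4))) and ((not (3*k < x + 6)) -> (3*x > -4 -> k + n >= -4))
Answer: WP = (3*k < x + 6 -> (forall x_1. (3*x_1 > -4 -> k + n >= -4))) and ((not (3*k < x + 6)) -> (3*x > -4 -> k + n >= -4))


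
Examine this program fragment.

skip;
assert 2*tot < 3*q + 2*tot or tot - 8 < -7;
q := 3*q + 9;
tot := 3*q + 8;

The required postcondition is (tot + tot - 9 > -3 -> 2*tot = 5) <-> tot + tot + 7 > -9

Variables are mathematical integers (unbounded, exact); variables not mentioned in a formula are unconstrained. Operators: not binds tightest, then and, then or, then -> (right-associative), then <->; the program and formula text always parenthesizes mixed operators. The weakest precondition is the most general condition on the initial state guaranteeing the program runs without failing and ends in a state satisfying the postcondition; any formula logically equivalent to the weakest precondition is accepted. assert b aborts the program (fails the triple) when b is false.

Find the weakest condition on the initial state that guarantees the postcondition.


Working backward. After the program, the postcondition (tot + tot - 9 > -3 -> 2*tot = 5) <-> tot + tot + 7 > -9 must hold; in canonical form it is (2*tot > 6 -> 2*tot = 5) <-> 2*tot > -16.
Before tot := 3*q + 8: (6*q > -10 -> 6*q = -11) <-> 6*q > -32
Before q := 3*q + 9: (18*q > -64 -> 18*q = -65) <-> 18*q > -86
Before assert 2*tot < 3*q + 2*tot or tot - 8 < -7: (3*q > 0 or tot < 1) and ((18*q > -64 -> 18*q = -65) <-> 18*q > -86)
Before skip: (3*q > 0 or tot < 1) and ((18*q > -64 -> 18*q = -65) <-> 18*q > -86)
Answer: WP = (3*q > 0 or tot < 1) and ((18*q > -64 -> 18*q = -65) <-> 18*q > -86)


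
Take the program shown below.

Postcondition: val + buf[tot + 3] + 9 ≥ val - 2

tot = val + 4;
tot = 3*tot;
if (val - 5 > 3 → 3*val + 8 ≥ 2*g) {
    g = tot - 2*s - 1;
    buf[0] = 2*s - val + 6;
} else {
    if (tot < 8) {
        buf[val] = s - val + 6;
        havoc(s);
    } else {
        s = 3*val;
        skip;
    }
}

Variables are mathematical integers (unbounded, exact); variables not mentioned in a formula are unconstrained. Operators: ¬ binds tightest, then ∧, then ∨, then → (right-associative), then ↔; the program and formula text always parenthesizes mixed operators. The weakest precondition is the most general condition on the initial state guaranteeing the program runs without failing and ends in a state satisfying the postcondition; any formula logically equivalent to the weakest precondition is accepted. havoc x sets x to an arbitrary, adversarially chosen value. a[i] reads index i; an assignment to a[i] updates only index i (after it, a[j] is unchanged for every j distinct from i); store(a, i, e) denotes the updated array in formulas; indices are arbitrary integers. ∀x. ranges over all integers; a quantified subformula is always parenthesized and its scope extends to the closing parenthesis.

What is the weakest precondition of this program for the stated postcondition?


Working backward. After the program, the postcondition val + buf[tot + 3] + 9 ≥ val - 2 must hold; in canonical form it is buf[tot + 3] ≥ -11.
Then branch requires store(buf, 0, 2*s - val + 6)[tot + 3] ≥ -11; else branch requires (tot < 8 → store(buf, val, s - val + 6)[tot + 3] ≥ -11) ∧ ((¬(tot < 8)) → buf[tot + 3] ≥ -11).
Before the if: ((val > 8 → 3*val ≥ 2*g - 8) → store(buf, 0, 2*s - val + 6)[tot + 3] ≥ -11) ∧ ((¬(val > 8 → 3*val ≥ 2*g - 8)) → ((tot < 8 → store(buf, val, s - val + 6)[tot + 3] ≥ -11) ∧ ((¬(tot < 8)) → buf[tot + 3] ≥ -11)))
Before tot := 3*tot: ((val > 8 → 3*val ≥ 2*g - 8) → store(buf, 0, 2*s - val + 6)[3*tot + 3] ≥ -11) ∧ ((¬(val > 8 → 3*val ≥ 2*g - 8)) → ((3*tot < 8 → store(buf, val, s - val + 6)[3*tot + 3] ≥ -11) ∧ ((¬(3*tot < 8)) → buf[3*tot + 3] ≥ -11)))
Before tot := val + 4: ((val > 8 → 3*val ≥ 2*g - 8) → store(buf, 0, 2*s - val + 6)[3*val + 15] ≥ -11) ∧ ((¬(val > 8 → 3*val ≥ 2*g - 8)) → ((3*val < -4 → store(buf, val, s - val + 6)[3*val + 15] ≥ -11) ∧ ((¬(3*val < -4)) → buf[3*val + 15] ≥ -11)))
Answer: WP = ((val > 8 → 3*val ≥ 2*g - 8) → store(buf, 0, 2*s - val + 6)[3*val + 15] ≥ -11) ∧ ((¬(val > 8 → 3*val ≥ 2*g - 8)) → ((3*val < -4 → store(buf, val, s - val + 6)[3*val + 15] ≥ -11) ∧ ((¬(3*val < -4)) → buf[3*val + 15] ≥ -11)))


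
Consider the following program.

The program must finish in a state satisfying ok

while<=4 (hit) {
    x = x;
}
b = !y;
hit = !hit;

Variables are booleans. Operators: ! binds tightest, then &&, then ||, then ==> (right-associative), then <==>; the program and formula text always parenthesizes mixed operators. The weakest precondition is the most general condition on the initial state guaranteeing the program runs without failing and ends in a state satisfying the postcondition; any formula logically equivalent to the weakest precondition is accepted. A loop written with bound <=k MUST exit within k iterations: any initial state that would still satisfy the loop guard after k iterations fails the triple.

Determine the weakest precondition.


Working backward. After the program, ok must hold.
Before hit := !hit: ok
Before b := !y: ok
Before the loop (bound <=4), unroll the exhaustion recursion (WP_0 = exit-now case; WP_j = one more guarded iteration, up to j = 4):
  WP_0: (!hit) && ok
  WP_1: (hit ==> ((!hit) && ok)) && ((!hit) ==> ok)
  WP_2: (hit ==> ((hit ==> ((!hit) && ok)) && ((!hit) ==> ok))) && ((!hit) ==> ok)
  WP_3: (hit ==> ((hit ==> ((hit ==> ((!hit) && ok)) && ((!hit) ==> ok))) && ((!hit) ==> ok))) && ((!hit) ==> ok)
  WP_4: (hit ==> ((hit ==> ((hit ==> ((hit ==> ((!hit) && ok)) && ((!hit) ==> ok))) && ((!hit) ==> ok))) && ((!hit) ==> ok))) && ((!hit) ==> ok)
So before the loop: (hit ==> ((hit ==> ((hit ==> ((hit ==> ((!hit) && ok)) && ((!hit) ==> ok))) && ((!hit) ==> ok))) && ((!hit) ==> ok))) && ((!hit) ==> ok)
Answer: WP = (hit ==> ((hit ==> ((hit ==> ((hit ==> ((!hit) && ok)) && ((!hit) ==> ok))) && ((!hit) ==> ok))) && ((!hit) ==> ok))) && ((!hit) ==> ok)


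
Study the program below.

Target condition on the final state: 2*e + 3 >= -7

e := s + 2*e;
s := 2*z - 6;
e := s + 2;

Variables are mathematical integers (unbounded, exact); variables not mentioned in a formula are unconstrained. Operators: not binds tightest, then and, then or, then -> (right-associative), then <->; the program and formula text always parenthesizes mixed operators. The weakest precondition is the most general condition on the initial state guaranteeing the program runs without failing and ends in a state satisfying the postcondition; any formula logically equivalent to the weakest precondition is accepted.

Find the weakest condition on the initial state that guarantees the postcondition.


Working backward. After the program, the postcondition 2*e + 3 >= -7 must hold; in canonical form it is 2*e >= -10.
Before e := s + 2: 2*s >= -14
Before s := 2*z - 6: 4*z >= -2
Before e := s + 2*e: 4*z >= -2
Answer: WP = 4*z >= -2


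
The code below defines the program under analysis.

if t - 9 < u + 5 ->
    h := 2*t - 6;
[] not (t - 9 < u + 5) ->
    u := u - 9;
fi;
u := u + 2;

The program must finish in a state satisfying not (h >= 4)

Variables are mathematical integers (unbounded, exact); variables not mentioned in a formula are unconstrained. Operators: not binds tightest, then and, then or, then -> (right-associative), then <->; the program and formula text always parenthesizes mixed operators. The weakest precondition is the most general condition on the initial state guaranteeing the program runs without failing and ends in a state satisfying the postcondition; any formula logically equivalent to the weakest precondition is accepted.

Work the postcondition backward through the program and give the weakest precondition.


Working backward. After the program, not (h >= 4) must hold.
Before u := u + 2: not (h >= 4)
Then branch requires not (2*t >= 10); else branch requires not (h >= 4).
Before the if: (t < u + 14 -> (not (2*t >= 10))) and ((not (t < u + 14)) -> (not (h >= 4)))
Answer: WP = (t < u + 14 -> (not (2*t >= 10))) and ((not (t < u + 14)) -> (not (h >= 4)))


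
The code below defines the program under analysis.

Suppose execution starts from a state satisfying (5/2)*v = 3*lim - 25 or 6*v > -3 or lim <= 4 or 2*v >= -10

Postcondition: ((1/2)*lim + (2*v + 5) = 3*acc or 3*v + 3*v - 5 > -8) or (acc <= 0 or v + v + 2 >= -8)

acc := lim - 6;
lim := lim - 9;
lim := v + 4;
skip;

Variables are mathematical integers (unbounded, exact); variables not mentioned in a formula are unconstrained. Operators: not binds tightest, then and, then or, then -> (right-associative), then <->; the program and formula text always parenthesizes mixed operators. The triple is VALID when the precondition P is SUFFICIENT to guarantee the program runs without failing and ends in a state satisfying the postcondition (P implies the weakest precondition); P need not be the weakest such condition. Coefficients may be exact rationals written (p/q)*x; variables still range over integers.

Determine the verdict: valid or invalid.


Working backward. After the program, the postcondition ((1/2)*lim + (2*v + 5) = 3*acc or 3*v + 3*v - 5 > -8) or (acc <= 0 or v + v + 2 >= -8) must hold; in canonical form it is (1/2)*lim + 2*v = 3*acc - 5 or 6*v > -3 or acc <= 0 or 2*v >= -10.
Before skip: (1/2)*lim + 2*v = 3*acc - 5 or 6*v > -3 or acc <= 0 or 2*v >= -10
Before lim := v + 4: (5/2)*v = 3*acc - 7 or 6*v > -3 or acc <= 0 or 2*v >= -10
Before lim := lim - 9: (5/2)*v = 3*acc - 7 or 6*v > -3 or acc <= 0 or 2*v >= -10
Before acc := lim - 6: (5/2)*v = 3*lim - 25 or 6*v > -3 or lim <= 6 or 2*v >= -10
The weakest precondition is (5/2)*v = 3*lim - 25 or 6*v > -3 or lim <= 6 or 2*v >= -10.
Check whether (5/2)*v = 3*lim - 25 or 6*v > -3 or lim <= 4 or 2*v >= -10 implies it.
Every state satisfying the precondition satisfies the weakest precondition: the implication holds.
Answer: valid


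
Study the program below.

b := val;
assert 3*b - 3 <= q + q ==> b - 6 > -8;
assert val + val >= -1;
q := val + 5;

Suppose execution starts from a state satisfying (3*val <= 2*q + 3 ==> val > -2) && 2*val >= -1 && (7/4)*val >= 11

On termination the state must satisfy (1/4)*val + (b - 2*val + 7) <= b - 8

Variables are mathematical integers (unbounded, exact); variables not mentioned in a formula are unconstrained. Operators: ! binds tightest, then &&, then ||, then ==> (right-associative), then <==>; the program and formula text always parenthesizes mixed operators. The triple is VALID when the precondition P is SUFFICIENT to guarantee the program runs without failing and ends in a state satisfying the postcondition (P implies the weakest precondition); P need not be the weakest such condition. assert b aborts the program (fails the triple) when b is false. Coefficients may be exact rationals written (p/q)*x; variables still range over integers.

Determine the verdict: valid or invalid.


Working backward. After the program, the postcondition (1/4)*val + (b - 2*val + 7) <= b - 8 must hold; in canonical form it is (7/4)*val >= 15.
Before q := val + 5: (7/4)*val >= 15
Before assert val + val >= -1: 2*val >= -1 && (7/4)*val >= 15
Before assert 3*b - 3 <= q + q ==> b - 6 > -8: (3*b <= 2*q + 3 ==> b > -2) && 2*val >= -1 && (7/4)*val >= 15
Before b := val: (3*val <= 2*q + 3 ==> val > -2) && 2*val >= -1 && (7/4)*val >= 15
The weakest precondition is (3*val <= 2*q + 3 ==> val > -2) && 2*val >= -1 && (7/4)*val >= 15.
Check whether (3*val <= 2*q + 3 ==> val > -2) && 2*val >= -1 && (7/4)*val >= 11 implies it.
Countermodel: at the initial state q = 0, val = 7, the precondition holds but the weakest precondition fails.
Answer: invalid


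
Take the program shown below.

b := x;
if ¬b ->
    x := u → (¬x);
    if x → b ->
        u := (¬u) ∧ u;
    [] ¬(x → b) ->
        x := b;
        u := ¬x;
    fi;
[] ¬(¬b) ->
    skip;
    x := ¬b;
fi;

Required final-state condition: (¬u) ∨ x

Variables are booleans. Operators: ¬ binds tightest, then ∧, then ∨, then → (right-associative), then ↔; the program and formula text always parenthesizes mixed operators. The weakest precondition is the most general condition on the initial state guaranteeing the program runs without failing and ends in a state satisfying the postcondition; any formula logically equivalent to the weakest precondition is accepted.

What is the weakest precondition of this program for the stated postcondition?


Working backward. After the program, (¬u) ∨ x must hold.
Then branch requires (¬((u → (¬x)) → b)) → b; else branch requires (¬u) ∨ (¬b).
Before the if: ((¬b) → ((¬((u → (¬x)) → b)) → b)) ∧ (b → ((¬u) ∨ (¬b)))
Before b := x: ((¬x) → ((¬((u → (¬x)) → x)) → x)) ∧ (x → ((¬u) ∨ (¬x)))
Answer: WP = ((¬x) → ((¬((u → (¬x)) → x)) → x)) ∧ (x → ((¬u) ∨ (¬x)))
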